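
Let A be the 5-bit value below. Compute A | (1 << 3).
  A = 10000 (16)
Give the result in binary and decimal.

Mask = 1 << 3 = 01000
Bit 3 of A is 0, so OR-ing with the mask flips it to 1.
  10000
| 01000
-------
  11000

Answer: 11000 (24)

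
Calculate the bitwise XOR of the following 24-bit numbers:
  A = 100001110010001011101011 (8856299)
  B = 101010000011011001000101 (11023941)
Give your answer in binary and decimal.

Apply ^ to each column (1 where bits differ):
  100001110010001011101011
^ 101010000011011001000101
--------------------------
  001011110001010010101110

Answer: 001011110001010010101110 (3085486)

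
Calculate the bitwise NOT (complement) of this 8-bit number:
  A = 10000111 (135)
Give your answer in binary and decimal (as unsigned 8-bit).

Flip each bit (0->1, 1->0):
  10000111
  01111000

Answer: 01111000 (120)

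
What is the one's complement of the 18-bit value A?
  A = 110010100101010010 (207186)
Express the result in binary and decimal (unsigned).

Flip each bit (0->1, 1->0):
  110010100101010010
  001101011010101101

Answer: 001101011010101101 (54957)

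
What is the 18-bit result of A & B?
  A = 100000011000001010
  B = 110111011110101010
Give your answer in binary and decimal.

Apply & to each column (1 only where both bits are 1):
  100000011000001010
& 110111011110101010
--------------------
  100000011000001010

Answer: 100000011000001010 (132618)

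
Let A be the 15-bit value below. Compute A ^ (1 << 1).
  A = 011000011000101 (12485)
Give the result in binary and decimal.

Mask = 1 << 1 = 000000000000010
Bit 1 of A is 0; XOR with the mask flips it to 1.
  011000011000101
^ 000000000000010
-----------------
  011000011000111

Answer: 011000011000111 (12487)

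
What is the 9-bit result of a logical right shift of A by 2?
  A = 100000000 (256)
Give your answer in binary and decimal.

Logical shift right by 2: drop the bottom 2 bit(s), prepend 2 zero(s) on the left.
  100000000  ->  keep [1000000], discard [00], prepend 00
= 001000000

Answer: 001000000 (64)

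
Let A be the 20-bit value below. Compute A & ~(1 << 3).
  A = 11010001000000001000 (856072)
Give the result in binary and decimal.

Mask = ~(1 << 3) = 11111111111111110111
Bit 3 of A is 1, so AND-ing with the mask clears it to 0.
  11010001000000001000
& 11111111111111110111
----------------------
  11010001000000000000

Answer: 11010001000000000000 (856064)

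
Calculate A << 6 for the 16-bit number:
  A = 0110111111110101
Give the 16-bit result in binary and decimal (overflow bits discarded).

Shift left by 6: drop the top 6 bit(s), append 6 zero(s) on the right.
  0110111111110101  ->  discard [011011], keep [1111110101], append 000000
= 1111110101000000

Answer: 1111110101000000 (64832)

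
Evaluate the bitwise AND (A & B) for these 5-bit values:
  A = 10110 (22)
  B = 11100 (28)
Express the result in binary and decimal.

Apply & to each column (1 only where both bits are 1):
  10110
& 11100
-------
  10100

Answer: 10100 (20)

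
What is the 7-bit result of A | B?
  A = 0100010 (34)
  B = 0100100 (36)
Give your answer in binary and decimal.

Apply | to each column (1 where either bit is 1):
  0100010
| 0100100
---------
  0100110

Answer: 0100110 (38)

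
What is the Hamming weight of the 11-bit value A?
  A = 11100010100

11100010100
1-bits at positions (from bit 0 = LSB): 2, 4, 8, 9, 10
Count = 5

Answer: 5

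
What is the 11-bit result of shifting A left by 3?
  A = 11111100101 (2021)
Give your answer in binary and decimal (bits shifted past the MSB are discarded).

Shift left by 3: drop the top 3 bit(s), append 3 zero(s) on the right.
  11111100101  ->  discard [111], keep [11100101], append 000
= 11100101000

Answer: 11100101000 (1832)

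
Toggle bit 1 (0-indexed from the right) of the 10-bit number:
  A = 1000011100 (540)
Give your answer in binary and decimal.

Mask = 1 << 1 = 0000000010
Bit 1 of A is 0; XOR with the mask flips it to 1.
  1000011100
^ 0000000010
------------
  1000011110

Answer: 1000011110 (542)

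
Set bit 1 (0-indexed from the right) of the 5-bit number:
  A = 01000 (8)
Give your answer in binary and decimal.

Mask = 1 << 1 = 00010
Bit 1 of A is 0, so OR-ing with the mask flips it to 1.
  01000
| 00010
-------
  01010

Answer: 01010 (10)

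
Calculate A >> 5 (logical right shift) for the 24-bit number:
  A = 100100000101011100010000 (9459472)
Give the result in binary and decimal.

Logical shift right by 5: drop the bottom 5 bit(s), prepend 5 zero(s) on the left.
  100100000101011100010000  ->  keep [1001000001010111000], discard [10000], prepend 00000
= 000001001000001010111000

Answer: 000001001000001010111000 (295608)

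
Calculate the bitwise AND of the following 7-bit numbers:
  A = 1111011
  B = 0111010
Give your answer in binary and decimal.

Apply & to each column (1 only where both bits are 1):
  1111011
& 0111010
---------
  0111010

Answer: 0111010 (58)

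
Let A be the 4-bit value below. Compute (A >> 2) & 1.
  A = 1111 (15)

Bit 2 is the 3rd from the right.
  1111
   ^
That bit is 1.

Answer: 1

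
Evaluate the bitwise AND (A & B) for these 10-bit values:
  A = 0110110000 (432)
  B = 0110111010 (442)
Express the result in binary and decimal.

Apply & to each column (1 only where both bits are 1):
  0110110000
& 0110111010
------------
  0110110000

Answer: 0110110000 (432)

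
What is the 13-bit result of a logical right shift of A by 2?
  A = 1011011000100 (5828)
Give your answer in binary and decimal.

Logical shift right by 2: drop the bottom 2 bit(s), prepend 2 zero(s) on the left.
  1011011000100  ->  keep [10110110001], discard [00], prepend 00
= 0010110110001

Answer: 0010110110001 (1457)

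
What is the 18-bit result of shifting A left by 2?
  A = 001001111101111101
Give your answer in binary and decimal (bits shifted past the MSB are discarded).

Shift left by 2: drop the top 2 bit(s), append 2 zero(s) on the right.
  001001111101111101  ->  discard [00], keep [1001111101111101], append 00
= 100111110111110100

Answer: 100111110111110100 (163316)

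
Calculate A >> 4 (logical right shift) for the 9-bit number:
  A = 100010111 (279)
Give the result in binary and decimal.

Logical shift right by 4: drop the bottom 4 bit(s), prepend 4 zero(s) on the left.
  100010111  ->  keep [10001], discard [0111], prepend 0000
= 000010001

Answer: 000010001 (17)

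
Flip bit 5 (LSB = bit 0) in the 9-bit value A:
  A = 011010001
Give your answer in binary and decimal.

Mask = 1 << 5 = 000100000
Bit 5 of A is 0; XOR with the mask flips it to 1.
  011010001
^ 000100000
-----------
  011110001

Answer: 011110001 (241)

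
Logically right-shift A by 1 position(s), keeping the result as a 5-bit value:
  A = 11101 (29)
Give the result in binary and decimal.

Logical shift right by 1: drop the bottom 1 bit(s), prepend 1 zero(s) on the left.
  11101  ->  keep [1110], discard [1], prepend 0
= 01110

Answer: 01110 (14)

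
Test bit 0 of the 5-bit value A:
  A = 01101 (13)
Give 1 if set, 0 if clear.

Bit 0 is the 1st from the right.
  01101
      ^
That bit is 1.

Answer: 1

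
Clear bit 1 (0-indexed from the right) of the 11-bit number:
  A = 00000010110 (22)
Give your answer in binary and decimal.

Mask = ~(1 << 1) = 11111111101
Bit 1 of A is 1, so AND-ing with the mask clears it to 0.
  00000010110
& 11111111101
-------------
  00000010100

Answer: 00000010100 (20)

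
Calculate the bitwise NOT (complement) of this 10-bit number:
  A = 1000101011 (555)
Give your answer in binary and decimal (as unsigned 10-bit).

Flip each bit (0->1, 1->0):
  1000101011
  0111010100

Answer: 0111010100 (468)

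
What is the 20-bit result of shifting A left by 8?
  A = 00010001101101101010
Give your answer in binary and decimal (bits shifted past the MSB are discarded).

Shift left by 8: drop the top 8 bit(s), append 8 zero(s) on the right.
  00010001101101101010  ->  discard [00010001], keep [101101101010], append 00000000
= 10110110101000000000

Answer: 10110110101000000000 (748032)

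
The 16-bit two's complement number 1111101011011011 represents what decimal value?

MSB is 1, so the value is negative. Find the magnitude:
1. Invert bits:  0000010100100100
2. Add 1:        0000010100100101  = 1317
3. Apply sign:   -1317

Answer: -1317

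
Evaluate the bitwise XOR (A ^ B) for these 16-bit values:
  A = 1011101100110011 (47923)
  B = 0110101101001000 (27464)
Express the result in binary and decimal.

Apply ^ to each column (1 where bits differ):
  1011101100110011
^ 0110101101001000
------------------
  1101000001111011

Answer: 1101000001111011 (53371)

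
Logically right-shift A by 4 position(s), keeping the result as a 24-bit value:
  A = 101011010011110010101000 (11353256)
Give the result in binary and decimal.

Logical shift right by 4: drop the bottom 4 bit(s), prepend 4 zero(s) on the left.
  101011010011110010101000  ->  keep [10101101001111001010], discard [1000], prepend 0000
= 000010101101001111001010

Answer: 000010101101001111001010 (709578)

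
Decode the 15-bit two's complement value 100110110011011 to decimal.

MSB is 1, so the value is negative. Find the magnitude:
1. Invert bits:  011001001100100
2. Add 1:        011001001100101  = 12901
3. Apply sign:   -12901

Answer: -12901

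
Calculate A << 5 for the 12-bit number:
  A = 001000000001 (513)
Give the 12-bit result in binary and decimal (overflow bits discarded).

Shift left by 5: drop the top 5 bit(s), append 5 zero(s) on the right.
  001000000001  ->  discard [00100], keep [0000001], append 00000
= 000000100000

Answer: 000000100000 (32)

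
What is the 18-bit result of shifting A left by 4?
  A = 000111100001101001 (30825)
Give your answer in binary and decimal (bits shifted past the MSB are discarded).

Shift left by 4: drop the top 4 bit(s), append 4 zero(s) on the right.
  000111100001101001  ->  discard [0001], keep [11100001101001], append 0000
= 111000011010010000

Answer: 111000011010010000 (231056)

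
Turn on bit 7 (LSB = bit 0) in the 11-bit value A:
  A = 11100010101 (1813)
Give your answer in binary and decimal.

Mask = 1 << 7 = 00010000000
Bit 7 of A is 0, so OR-ing with the mask flips it to 1.
  11100010101
| 00010000000
-------------
  11110010101

Answer: 11110010101 (1941)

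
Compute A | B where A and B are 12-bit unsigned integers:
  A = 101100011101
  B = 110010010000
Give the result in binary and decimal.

Apply | to each column (1 where either bit is 1):
  101100011101
| 110010010000
--------------
  111110011101

Answer: 111110011101 (3997)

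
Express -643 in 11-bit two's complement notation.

1. Binary of +643:  01010000011
2. Invert bits:     10101111100
3. Add 1:           10101111101

Answer: 10101111101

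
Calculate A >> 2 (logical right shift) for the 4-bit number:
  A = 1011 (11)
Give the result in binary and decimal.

Logical shift right by 2: drop the bottom 2 bit(s), prepend 2 zero(s) on the left.
  1011  ->  keep [10], discard [11], prepend 00
= 0010

Answer: 0010 (2)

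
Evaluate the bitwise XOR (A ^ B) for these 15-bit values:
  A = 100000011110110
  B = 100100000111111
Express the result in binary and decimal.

Apply ^ to each column (1 where bits differ):
  100000011110110
^ 100100000111111
-----------------
  000100011001001

Answer: 000100011001001 (2249)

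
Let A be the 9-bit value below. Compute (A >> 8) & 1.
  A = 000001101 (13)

Bit 8 is the 9th from the right.
  000001101
  ^
That bit is 0.

Answer: 0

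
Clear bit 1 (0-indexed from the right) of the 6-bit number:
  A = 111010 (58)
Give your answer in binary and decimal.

Mask = ~(1 << 1) = 111101
Bit 1 of A is 1, so AND-ing with the mask clears it to 0.
  111010
& 111101
--------
  111000

Answer: 111000 (56)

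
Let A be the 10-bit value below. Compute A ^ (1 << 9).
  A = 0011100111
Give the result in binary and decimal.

Mask = 1 << 9 = 1000000000
Bit 9 of A is 0; XOR with the mask flips it to 1.
  0011100111
^ 1000000000
------------
  1011100111

Answer: 1011100111 (743)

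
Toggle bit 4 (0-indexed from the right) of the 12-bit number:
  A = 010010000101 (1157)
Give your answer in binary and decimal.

Mask = 1 << 4 = 000000010000
Bit 4 of A is 0; XOR with the mask flips it to 1.
  010010000101
^ 000000010000
--------------
  010010010101

Answer: 010010010101 (1173)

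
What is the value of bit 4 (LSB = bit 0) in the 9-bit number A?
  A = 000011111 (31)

Bit 4 is the 5th from the right.
  000011111
      ^
That bit is 1.

Answer: 1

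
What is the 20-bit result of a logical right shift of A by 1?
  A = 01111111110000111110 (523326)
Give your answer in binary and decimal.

Logical shift right by 1: drop the bottom 1 bit(s), prepend 1 zero(s) on the left.
  01111111110000111110  ->  keep [0111111111000011111], discard [0], prepend 0
= 00111111111000011111

Answer: 00111111111000011111 (261663)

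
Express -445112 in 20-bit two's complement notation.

1. Binary of +445112:  01101100101010111000
2. Invert bits:     10010011010101000111
3. Add 1:           10010011010101001000

Answer: 10010011010101001000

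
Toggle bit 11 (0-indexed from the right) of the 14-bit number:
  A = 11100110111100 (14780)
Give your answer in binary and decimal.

Mask = 1 << 11 = 00100000000000
Bit 11 of A is 1; XOR with the mask flips it to 0.
  11100110111100
^ 00100000000000
----------------
  11000110111100

Answer: 11000110111100 (12732)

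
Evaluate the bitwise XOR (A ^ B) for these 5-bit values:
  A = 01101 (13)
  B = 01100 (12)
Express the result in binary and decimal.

Apply ^ to each column (1 where bits differ):
  01101
^ 01100
-------
  00001

Answer: 00001 (1)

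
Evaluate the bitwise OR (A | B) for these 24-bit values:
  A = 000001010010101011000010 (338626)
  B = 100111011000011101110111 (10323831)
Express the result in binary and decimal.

Apply | to each column (1 where either bit is 1):
  000001010010101011000010
| 100111011000011101110111
--------------------------
  100111011010111111110111

Answer: 100111011010111111110111 (10334199)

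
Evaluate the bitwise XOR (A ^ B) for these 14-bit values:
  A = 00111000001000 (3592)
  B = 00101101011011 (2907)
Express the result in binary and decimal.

Apply ^ to each column (1 where bits differ):
  00111000001000
^ 00101101011011
----------------
  00010101010011

Answer: 00010101010011 (1363)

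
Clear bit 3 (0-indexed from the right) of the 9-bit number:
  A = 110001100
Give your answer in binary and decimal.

Mask = ~(1 << 3) = 111110111
Bit 3 of A is 1, so AND-ing with the mask clears it to 0.
  110001100
& 111110111
-----------
  110000100

Answer: 110000100 (388)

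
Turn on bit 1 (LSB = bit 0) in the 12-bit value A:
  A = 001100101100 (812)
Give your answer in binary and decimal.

Mask = 1 << 1 = 000000000010
Bit 1 of A is 0, so OR-ing with the mask flips it to 1.
  001100101100
| 000000000010
--------------
  001100101110

Answer: 001100101110 (814)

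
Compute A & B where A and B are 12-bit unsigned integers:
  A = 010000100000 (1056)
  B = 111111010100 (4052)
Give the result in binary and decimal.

Apply & to each column (1 only where both bits are 1):
  010000100000
& 111111010100
--------------
  010000000000

Answer: 010000000000 (1024)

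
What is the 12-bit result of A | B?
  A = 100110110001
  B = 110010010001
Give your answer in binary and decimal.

Apply | to each column (1 where either bit is 1):
  100110110001
| 110010010001
--------------
  110110110001

Answer: 110110110001 (3505)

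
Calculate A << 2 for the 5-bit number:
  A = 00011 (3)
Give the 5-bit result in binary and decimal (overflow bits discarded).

Shift left by 2: drop the top 2 bit(s), append 2 zero(s) on the right.
  00011  ->  discard [00], keep [011], append 00
= 01100

Answer: 01100 (12)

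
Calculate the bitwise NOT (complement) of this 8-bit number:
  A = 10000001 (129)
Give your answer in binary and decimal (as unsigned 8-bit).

Flip each bit (0->1, 1->0):
  10000001
  01111110

Answer: 01111110 (126)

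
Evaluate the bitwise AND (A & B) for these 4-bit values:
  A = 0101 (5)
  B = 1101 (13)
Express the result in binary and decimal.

Apply & to each column (1 only where both bits are 1):
  0101
& 1101
------
  0101

Answer: 0101 (5)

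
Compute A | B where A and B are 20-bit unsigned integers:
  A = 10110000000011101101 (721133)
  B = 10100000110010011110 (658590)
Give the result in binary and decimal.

Apply | to each column (1 where either bit is 1):
  10110000000011101101
| 10100000110010011110
----------------------
  10110000110011111111

Answer: 10110000110011111111 (724223)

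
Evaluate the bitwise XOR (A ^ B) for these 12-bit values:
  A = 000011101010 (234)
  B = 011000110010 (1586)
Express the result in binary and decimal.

Apply ^ to each column (1 where bits differ):
  000011101010
^ 011000110010
--------------
  011011011000

Answer: 011011011000 (1752)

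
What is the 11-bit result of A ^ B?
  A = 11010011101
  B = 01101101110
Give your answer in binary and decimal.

Apply ^ to each column (1 where bits differ):
  11010011101
^ 01101101110
-------------
  10111110011

Answer: 10111110011 (1523)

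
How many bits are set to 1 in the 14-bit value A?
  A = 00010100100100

00010100100100
1-bits at positions (from bit 0 = LSB): 2, 5, 8, 10
Count = 4

Answer: 4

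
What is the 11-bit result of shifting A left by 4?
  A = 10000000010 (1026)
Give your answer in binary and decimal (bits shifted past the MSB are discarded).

Shift left by 4: drop the top 4 bit(s), append 4 zero(s) on the right.
  10000000010  ->  discard [1000], keep [0000010], append 0000
= 00000100000

Answer: 00000100000 (32)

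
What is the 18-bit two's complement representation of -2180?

1. Binary of +2180:  000000100010000100
2. Invert bits:     111111011101111011
3. Add 1:           111111011101111100

Answer: 111111011101111100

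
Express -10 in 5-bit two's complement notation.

1. Binary of +10:  01010
2. Invert bits:     10101
3. Add 1:           10110

Answer: 10110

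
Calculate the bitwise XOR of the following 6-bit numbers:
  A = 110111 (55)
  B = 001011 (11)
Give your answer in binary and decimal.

Apply ^ to each column (1 where bits differ):
  110111
^ 001011
--------
  111100

Answer: 111100 (60)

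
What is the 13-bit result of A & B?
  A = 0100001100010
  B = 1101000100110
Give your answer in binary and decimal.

Apply & to each column (1 only where both bits are 1):
  0100001100010
& 1101000100110
---------------
  0100000100010

Answer: 0100000100010 (2082)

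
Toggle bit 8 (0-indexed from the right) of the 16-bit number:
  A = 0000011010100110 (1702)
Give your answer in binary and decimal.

Mask = 1 << 8 = 0000000100000000
Bit 8 of A is 0; XOR with the mask flips it to 1.
  0000011010100110
^ 0000000100000000
------------------
  0000011110100110

Answer: 0000011110100110 (1958)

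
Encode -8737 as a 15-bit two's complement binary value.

1. Binary of +8737:  010001000100001
2. Invert bits:     101110111011110
3. Add 1:           101110111011111

Answer: 101110111011111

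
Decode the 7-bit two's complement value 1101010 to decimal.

MSB is 1, so the value is negative. Find the magnitude:
1. Invert bits:  0010101
2. Add 1:        0010110  = 22
3. Apply sign:   -22

Answer: -22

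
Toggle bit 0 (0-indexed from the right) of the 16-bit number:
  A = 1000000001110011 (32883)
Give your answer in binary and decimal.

Mask = 1 << 0 = 0000000000000001
Bit 0 of A is 1; XOR with the mask flips it to 0.
  1000000001110011
^ 0000000000000001
------------------
  1000000001110010

Answer: 1000000001110010 (32882)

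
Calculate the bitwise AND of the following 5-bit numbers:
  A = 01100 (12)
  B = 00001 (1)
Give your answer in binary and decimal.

Apply & to each column (1 only where both bits are 1):
  01100
& 00001
-------
  00000

Answer: 00000 (0)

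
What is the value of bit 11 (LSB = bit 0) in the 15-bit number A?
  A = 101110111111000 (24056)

Bit 11 is the 12th from the right.
  101110111111000
     ^
That bit is 1.

Answer: 1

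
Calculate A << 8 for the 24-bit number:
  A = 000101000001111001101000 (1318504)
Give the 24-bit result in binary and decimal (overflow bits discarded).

Shift left by 8: drop the top 8 bit(s), append 8 zero(s) on the right.
  000101000001111001101000  ->  discard [00010100], keep [0001111001101000], append 00000000
= 000111100110100000000000

Answer: 000111100110100000000000 (1992704)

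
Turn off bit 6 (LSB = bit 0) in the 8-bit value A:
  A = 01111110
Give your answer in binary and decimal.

Mask = ~(1 << 6) = 10111111
Bit 6 of A is 1, so AND-ing with the mask clears it to 0.
  01111110
& 10111111
----------
  00111110

Answer: 00111110 (62)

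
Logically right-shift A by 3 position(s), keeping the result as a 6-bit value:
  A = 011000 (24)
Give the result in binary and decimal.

Logical shift right by 3: drop the bottom 3 bit(s), prepend 3 zero(s) on the left.
  011000  ->  keep [011], discard [000], prepend 000
= 000011

Answer: 000011 (3)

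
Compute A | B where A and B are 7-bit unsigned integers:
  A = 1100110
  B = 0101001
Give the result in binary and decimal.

Apply | to each column (1 where either bit is 1):
  1100110
| 0101001
---------
  1101111

Answer: 1101111 (111)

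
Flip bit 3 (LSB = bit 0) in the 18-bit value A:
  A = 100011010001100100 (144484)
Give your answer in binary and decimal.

Mask = 1 << 3 = 000000000000001000
Bit 3 of A is 0; XOR with the mask flips it to 1.
  100011010001100100
^ 000000000000001000
--------------------
  100011010001101100

Answer: 100011010001101100 (144492)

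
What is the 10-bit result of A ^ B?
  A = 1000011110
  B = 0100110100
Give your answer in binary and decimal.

Apply ^ to each column (1 where bits differ):
  1000011110
^ 0100110100
------------
  1100101010

Answer: 1100101010 (810)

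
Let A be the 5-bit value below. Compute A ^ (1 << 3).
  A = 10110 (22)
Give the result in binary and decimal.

Mask = 1 << 3 = 01000
Bit 3 of A is 0; XOR with the mask flips it to 1.
  10110
^ 01000
-------
  11110

Answer: 11110 (30)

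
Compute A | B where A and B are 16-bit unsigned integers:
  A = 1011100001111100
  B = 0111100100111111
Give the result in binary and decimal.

Apply | to each column (1 where either bit is 1):
  1011100001111100
| 0111100100111111
------------------
  1111100101111111

Answer: 1111100101111111 (63871)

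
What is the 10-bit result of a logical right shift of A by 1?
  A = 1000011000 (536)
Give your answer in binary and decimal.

Logical shift right by 1: drop the bottom 1 bit(s), prepend 1 zero(s) on the left.
  1000011000  ->  keep [100001100], discard [0], prepend 0
= 0100001100

Answer: 0100001100 (268)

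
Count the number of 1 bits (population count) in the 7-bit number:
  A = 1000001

1000001
1-bits at positions (from bit 0 = LSB): 0, 6
Count = 2

Answer: 2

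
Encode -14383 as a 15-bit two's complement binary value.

1. Binary of +14383:  011100000101111
2. Invert bits:     100011111010000
3. Add 1:           100011111010001

Answer: 100011111010001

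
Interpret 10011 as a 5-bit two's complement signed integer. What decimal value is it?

MSB is 1, so the value is negative. Find the magnitude:
1. Invert bits:  01100
2. Add 1:        01101  = 13
3. Apply sign:   -13

Answer: -13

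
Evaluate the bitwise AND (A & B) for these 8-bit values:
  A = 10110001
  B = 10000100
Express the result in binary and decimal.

Apply & to each column (1 only where both bits are 1):
  10110001
& 10000100
----------
  10000000

Answer: 10000000 (128)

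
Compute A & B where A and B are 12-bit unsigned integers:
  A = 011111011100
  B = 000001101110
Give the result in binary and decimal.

Apply & to each column (1 only where both bits are 1):
  011111011100
& 000001101110
--------------
  000001001100

Answer: 000001001100 (76)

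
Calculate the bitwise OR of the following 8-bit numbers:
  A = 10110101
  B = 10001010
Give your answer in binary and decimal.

Apply | to each column (1 where either bit is 1):
  10110101
| 10001010
----------
  10111111

Answer: 10111111 (191)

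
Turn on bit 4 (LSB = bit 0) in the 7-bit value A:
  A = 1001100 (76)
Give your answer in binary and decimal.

Mask = 1 << 4 = 0010000
Bit 4 of A is 0, so OR-ing with the mask flips it to 1.
  1001100
| 0010000
---------
  1011100

Answer: 1011100 (92)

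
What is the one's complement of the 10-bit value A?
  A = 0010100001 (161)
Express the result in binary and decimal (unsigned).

Flip each bit (0->1, 1->0):
  0010100001
  1101011110

Answer: 1101011110 (862)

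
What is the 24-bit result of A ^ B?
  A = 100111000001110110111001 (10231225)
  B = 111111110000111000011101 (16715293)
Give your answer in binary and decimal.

Apply ^ to each column (1 where bits differ):
  100111000001110110111001
^ 111111110000111000011101
--------------------------
  011000110001001110100100

Answer: 011000110001001110100100 (6493092)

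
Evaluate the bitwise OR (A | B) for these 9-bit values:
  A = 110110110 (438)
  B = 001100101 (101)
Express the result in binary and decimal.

Apply | to each column (1 where either bit is 1):
  110110110
| 001100101
-----------
  111110111

Answer: 111110111 (503)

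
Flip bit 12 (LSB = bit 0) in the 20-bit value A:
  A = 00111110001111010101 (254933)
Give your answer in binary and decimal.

Mask = 1 << 12 = 00000001000000000000
Bit 12 of A is 0; XOR with the mask flips it to 1.
  00111110001111010101
^ 00000001000000000000
----------------------
  00111111001111010101

Answer: 00111111001111010101 (259029)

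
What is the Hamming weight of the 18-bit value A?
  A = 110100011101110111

110100011101110111
1-bits at positions (from bit 0 = LSB): 0, 1, 2, 4, 5, 6, 8, 9, 10, 14, 16, 17
Count = 12

Answer: 12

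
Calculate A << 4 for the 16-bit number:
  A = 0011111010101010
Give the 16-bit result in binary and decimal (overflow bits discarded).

Shift left by 4: drop the top 4 bit(s), append 4 zero(s) on the right.
  0011111010101010  ->  discard [0011], keep [111010101010], append 0000
= 1110101010100000

Answer: 1110101010100000 (60064)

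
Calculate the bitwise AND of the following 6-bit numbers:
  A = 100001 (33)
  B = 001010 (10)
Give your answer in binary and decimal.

Apply & to each column (1 only where both bits are 1):
  100001
& 001010
--------
  000000

Answer: 000000 (0)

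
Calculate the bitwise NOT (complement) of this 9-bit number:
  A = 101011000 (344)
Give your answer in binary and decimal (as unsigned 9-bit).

Flip each bit (0->1, 1->0):
  101011000
  010100111

Answer: 010100111 (167)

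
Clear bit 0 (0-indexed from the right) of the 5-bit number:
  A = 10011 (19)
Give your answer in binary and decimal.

Mask = ~(1 << 0) = 11110
Bit 0 of A is 1, so AND-ing with the mask clears it to 0.
  10011
& 11110
-------
  10010

Answer: 10010 (18)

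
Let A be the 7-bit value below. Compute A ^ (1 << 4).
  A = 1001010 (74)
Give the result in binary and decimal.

Mask = 1 << 4 = 0010000
Bit 4 of A is 0; XOR with the mask flips it to 1.
  1001010
^ 0010000
---------
  1011010

Answer: 1011010 (90)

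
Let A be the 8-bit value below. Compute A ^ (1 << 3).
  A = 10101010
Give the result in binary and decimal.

Mask = 1 << 3 = 00001000
Bit 3 of A is 1; XOR with the mask flips it to 0.
  10101010
^ 00001000
----------
  10100010

Answer: 10100010 (162)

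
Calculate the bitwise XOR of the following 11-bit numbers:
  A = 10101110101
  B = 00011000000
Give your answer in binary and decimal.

Apply ^ to each column (1 where bits differ):
  10101110101
^ 00011000000
-------------
  10110110101

Answer: 10110110101 (1461)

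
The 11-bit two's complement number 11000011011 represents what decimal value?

MSB is 1, so the value is negative. Find the magnitude:
1. Invert bits:  00111100100
2. Add 1:        00111100101  = 485
3. Apply sign:   -485

Answer: -485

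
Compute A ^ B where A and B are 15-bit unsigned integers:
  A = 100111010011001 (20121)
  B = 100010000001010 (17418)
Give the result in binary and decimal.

Apply ^ to each column (1 where bits differ):
  100111010011001
^ 100010000001010
-----------------
  000101010010011

Answer: 000101010010011 (2707)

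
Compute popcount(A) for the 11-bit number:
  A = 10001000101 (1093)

10001000101
1-bits at positions (from bit 0 = LSB): 0, 2, 6, 10
Count = 4

Answer: 4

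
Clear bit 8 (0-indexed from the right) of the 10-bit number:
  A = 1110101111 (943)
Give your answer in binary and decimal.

Mask = ~(1 << 8) = 1011111111
Bit 8 of A is 1, so AND-ing with the mask clears it to 0.
  1110101111
& 1011111111
------------
  1010101111

Answer: 1010101111 (687)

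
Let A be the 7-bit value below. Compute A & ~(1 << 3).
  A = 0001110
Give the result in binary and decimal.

Mask = ~(1 << 3) = 1110111
Bit 3 of A is 1, so AND-ing with the mask clears it to 0.
  0001110
& 1110111
---------
  0000110

Answer: 0000110 (6)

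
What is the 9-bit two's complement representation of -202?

1. Binary of +202:  011001010
2. Invert bits:     100110101
3. Add 1:           100110110

Answer: 100110110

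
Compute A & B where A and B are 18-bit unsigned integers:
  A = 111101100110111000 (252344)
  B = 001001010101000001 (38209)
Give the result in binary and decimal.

Apply & to each column (1 only where both bits are 1):
  111101100110111000
& 001001010101000001
--------------------
  001001000100000000

Answer: 001001000100000000 (37120)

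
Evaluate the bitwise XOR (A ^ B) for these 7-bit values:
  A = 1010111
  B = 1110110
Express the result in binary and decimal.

Apply ^ to each column (1 where bits differ):
  1010111
^ 1110110
---------
  0100001

Answer: 0100001 (33)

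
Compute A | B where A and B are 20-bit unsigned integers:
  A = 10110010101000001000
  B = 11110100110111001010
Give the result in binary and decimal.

Apply | to each column (1 where either bit is 1):
  10110010101000001000
| 11110100110111001010
----------------------
  11110110111111001010

Answer: 11110110111111001010 (1011658)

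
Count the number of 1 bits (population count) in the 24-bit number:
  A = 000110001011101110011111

000110001011101110011111
1-bits at positions (from bit 0 = LSB): 0, 1, 2, 3, 4, 7, 8, 9, 11, 12, 13, 15, 19, 20
Count = 14

Answer: 14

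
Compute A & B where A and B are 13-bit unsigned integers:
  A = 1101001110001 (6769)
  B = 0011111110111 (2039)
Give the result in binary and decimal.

Apply & to each column (1 only where both bits are 1):
  1101001110001
& 0011111110111
---------------
  0001001110001

Answer: 0001001110001 (625)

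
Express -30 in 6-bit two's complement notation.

1. Binary of +30:  011110
2. Invert bits:     100001
3. Add 1:           100010

Answer: 100010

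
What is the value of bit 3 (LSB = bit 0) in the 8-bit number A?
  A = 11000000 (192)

Bit 3 is the 4th from the right.
  11000000
      ^
That bit is 0.

Answer: 0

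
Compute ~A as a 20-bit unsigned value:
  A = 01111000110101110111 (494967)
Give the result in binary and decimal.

Flip each bit (0->1, 1->0):
  01111000110101110111
  10000111001010001000

Answer: 10000111001010001000 (553608)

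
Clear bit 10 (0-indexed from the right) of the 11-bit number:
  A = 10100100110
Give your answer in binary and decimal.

Mask = ~(1 << 10) = 01111111111
Bit 10 of A is 1, so AND-ing with the mask clears it to 0.
  10100100110
& 01111111111
-------------
  00100100110

Answer: 00100100110 (294)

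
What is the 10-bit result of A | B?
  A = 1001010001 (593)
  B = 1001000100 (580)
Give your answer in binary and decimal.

Apply | to each column (1 where either bit is 1):
  1001010001
| 1001000100
------------
  1001010101

Answer: 1001010101 (597)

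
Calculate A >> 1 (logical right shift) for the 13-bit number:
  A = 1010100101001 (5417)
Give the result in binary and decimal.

Logical shift right by 1: drop the bottom 1 bit(s), prepend 1 zero(s) on the left.
  1010100101001  ->  keep [101010010100], discard [1], prepend 0
= 0101010010100

Answer: 0101010010100 (2708)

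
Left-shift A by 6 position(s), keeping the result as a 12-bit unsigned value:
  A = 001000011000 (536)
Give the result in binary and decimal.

Shift left by 6: drop the top 6 bit(s), append 6 zero(s) on the right.
  001000011000  ->  discard [001000], keep [011000], append 000000
= 011000000000

Answer: 011000000000 (1536)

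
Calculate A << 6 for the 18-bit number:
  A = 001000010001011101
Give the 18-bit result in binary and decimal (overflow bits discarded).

Shift left by 6: drop the top 6 bit(s), append 6 zero(s) on the right.
  001000010001011101  ->  discard [001000], keep [010001011101], append 000000
= 010001011101000000

Answer: 010001011101000000 (71488)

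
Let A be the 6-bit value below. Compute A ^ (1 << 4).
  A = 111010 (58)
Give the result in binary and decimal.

Mask = 1 << 4 = 010000
Bit 4 of A is 1; XOR with the mask flips it to 0.
  111010
^ 010000
--------
  101010

Answer: 101010 (42)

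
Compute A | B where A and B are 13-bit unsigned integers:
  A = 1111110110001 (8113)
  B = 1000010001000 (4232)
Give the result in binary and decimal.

Apply | to each column (1 where either bit is 1):
  1111110110001
| 1000010001000
---------------
  1111110111001

Answer: 1111110111001 (8121)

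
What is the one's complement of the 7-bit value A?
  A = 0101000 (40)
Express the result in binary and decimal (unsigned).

Flip each bit (0->1, 1->0):
  0101000
  1010111

Answer: 1010111 (87)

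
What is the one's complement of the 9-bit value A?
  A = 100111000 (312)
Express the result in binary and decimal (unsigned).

Flip each bit (0->1, 1->0):
  100111000
  011000111

Answer: 011000111 (199)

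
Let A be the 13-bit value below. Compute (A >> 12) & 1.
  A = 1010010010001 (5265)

Bit 12 is the 13th from the right.
  1010010010001
  ^
That bit is 1.

Answer: 1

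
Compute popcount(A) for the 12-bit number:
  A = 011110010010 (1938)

011110010010
1-bits at positions (from bit 0 = LSB): 1, 4, 7, 8, 9, 10
Count = 6

Answer: 6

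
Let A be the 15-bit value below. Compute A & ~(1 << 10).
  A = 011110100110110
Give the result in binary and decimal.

Mask = ~(1 << 10) = 111101111111111
Bit 10 of A is 1, so AND-ing with the mask clears it to 0.
  011110100110110
& 111101111111111
-----------------
  011100100110110

Answer: 011100100110110 (14646)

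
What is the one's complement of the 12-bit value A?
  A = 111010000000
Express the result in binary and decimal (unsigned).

Flip each bit (0->1, 1->0):
  111010000000
  000101111111

Answer: 000101111111 (383)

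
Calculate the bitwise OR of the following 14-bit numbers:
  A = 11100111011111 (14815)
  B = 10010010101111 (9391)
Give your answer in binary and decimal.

Apply | to each column (1 where either bit is 1):
  11100111011111
| 10010010101111
----------------
  11110111111111

Answer: 11110111111111 (15871)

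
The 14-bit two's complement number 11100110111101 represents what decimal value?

MSB is 1, so the value is negative. Find the magnitude:
1. Invert bits:  00011001000010
2. Add 1:        00011001000011  = 1603
3. Apply sign:   -1603

Answer: -1603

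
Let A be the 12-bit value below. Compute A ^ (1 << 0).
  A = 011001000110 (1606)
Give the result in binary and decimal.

Mask = 1 << 0 = 000000000001
Bit 0 of A is 0; XOR with the mask flips it to 1.
  011001000110
^ 000000000001
--------------
  011001000111

Answer: 011001000111 (1607)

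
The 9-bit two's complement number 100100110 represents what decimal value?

MSB is 1, so the value is negative. Find the magnitude:
1. Invert bits:  011011001
2. Add 1:        011011010  = 218
3. Apply sign:   -218

Answer: -218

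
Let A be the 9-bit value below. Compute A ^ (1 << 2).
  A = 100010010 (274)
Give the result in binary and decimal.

Mask = 1 << 2 = 000000100
Bit 2 of A is 0; XOR with the mask flips it to 1.
  100010010
^ 000000100
-----------
  100010110

Answer: 100010110 (278)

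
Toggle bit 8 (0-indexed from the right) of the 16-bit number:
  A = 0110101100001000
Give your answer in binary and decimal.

Mask = 1 << 8 = 0000000100000000
Bit 8 of A is 1; XOR with the mask flips it to 0.
  0110101100001000
^ 0000000100000000
------------------
  0110101000001000

Answer: 0110101000001000 (27144)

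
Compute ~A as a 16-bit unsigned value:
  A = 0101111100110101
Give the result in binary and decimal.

Flip each bit (0->1, 1->0):
  0101111100110101
  1010000011001010

Answer: 1010000011001010 (41162)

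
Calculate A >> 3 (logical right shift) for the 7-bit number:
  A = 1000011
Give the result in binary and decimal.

Logical shift right by 3: drop the bottom 3 bit(s), prepend 3 zero(s) on the left.
  1000011  ->  keep [1000], discard [011], prepend 000
= 0001000

Answer: 0001000 (8)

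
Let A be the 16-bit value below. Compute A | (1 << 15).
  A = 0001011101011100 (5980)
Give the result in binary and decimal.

Mask = 1 << 15 = 1000000000000000
Bit 15 of A is 0, so OR-ing with the mask flips it to 1.
  0001011101011100
| 1000000000000000
------------------
  1001011101011100

Answer: 1001011101011100 (38748)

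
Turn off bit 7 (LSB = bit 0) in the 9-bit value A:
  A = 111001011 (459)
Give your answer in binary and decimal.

Mask = ~(1 << 7) = 101111111
Bit 7 of A is 1, so AND-ing with the mask clears it to 0.
  111001011
& 101111111
-----------
  101001011

Answer: 101001011 (331)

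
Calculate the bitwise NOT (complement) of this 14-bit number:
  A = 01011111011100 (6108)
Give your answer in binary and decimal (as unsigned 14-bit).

Flip each bit (0->1, 1->0):
  01011111011100
  10100000100011

Answer: 10100000100011 (10275)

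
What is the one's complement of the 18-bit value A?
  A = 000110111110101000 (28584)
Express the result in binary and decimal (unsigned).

Flip each bit (0->1, 1->0):
  000110111110101000
  111001000001010111

Answer: 111001000001010111 (233559)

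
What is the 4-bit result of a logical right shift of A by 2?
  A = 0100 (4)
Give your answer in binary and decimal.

Logical shift right by 2: drop the bottom 2 bit(s), prepend 2 zero(s) on the left.
  0100  ->  keep [01], discard [00], prepend 00
= 0001

Answer: 0001 (1)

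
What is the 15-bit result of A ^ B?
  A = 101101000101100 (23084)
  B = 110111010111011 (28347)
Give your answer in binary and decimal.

Apply ^ to each column (1 where bits differ):
  101101000101100
^ 110111010111011
-----------------
  011010010010111

Answer: 011010010010111 (13463)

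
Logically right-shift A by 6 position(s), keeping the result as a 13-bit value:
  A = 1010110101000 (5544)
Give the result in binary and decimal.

Logical shift right by 6: drop the bottom 6 bit(s), prepend 6 zero(s) on the left.
  1010110101000  ->  keep [1010110], discard [101000], prepend 000000
= 0000001010110

Answer: 0000001010110 (86)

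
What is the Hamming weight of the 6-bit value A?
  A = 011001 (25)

011001
1-bits at positions (from bit 0 = LSB): 0, 3, 4
Count = 3

Answer: 3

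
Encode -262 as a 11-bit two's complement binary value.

1. Binary of +262:  00100000110
2. Invert bits:     11011111001
3. Add 1:           11011111010

Answer: 11011111010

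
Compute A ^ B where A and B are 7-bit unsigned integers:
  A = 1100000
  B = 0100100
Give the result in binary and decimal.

Apply ^ to each column (1 where bits differ):
  1100000
^ 0100100
---------
  1000100

Answer: 1000100 (68)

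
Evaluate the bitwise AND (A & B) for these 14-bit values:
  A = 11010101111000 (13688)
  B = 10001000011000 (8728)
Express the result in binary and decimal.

Apply & to each column (1 only where both bits are 1):
  11010101111000
& 10001000011000
----------------
  10000000011000

Answer: 10000000011000 (8216)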